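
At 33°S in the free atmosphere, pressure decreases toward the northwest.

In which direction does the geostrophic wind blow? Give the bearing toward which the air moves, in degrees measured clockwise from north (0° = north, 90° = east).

225°

The pressure-gradient force points toward the northwest (bearing 315°).
Geostrophic balance: in the Southern Hemisphere the Coriolis force deflects motion to the left, so the geostrophic wind blows 90° to the left of the pressure-gradient force (low pressure on the right).
Rotating 315° by 90° counterclockwise gives 225° — the wind blows toward the southwest.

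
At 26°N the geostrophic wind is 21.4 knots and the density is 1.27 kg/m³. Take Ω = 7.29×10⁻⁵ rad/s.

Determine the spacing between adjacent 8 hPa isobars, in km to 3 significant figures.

Coriolis parameter at 26°N:
f = 2Ω sin φ = 2 × 7.29×10⁻⁵ × sin 26° = 6.39×10⁻⁵ s⁻¹
Wind speed in SI: 21.4 knots = 11.0 m/s
Geostrophic balance rearranged: |∂P/∂n| = f ρ V_g
|∂P/∂n| = 6.39×10⁻⁵ × 1.27 × 11.0 = 8.94×10⁻⁴ Pa/m
Isobar spacing: Δn = ΔP/|∂P/∂n| = 800 Pa / 8.94×10⁻⁴ Pa/m = 895231 m ≈ 895 km

895 km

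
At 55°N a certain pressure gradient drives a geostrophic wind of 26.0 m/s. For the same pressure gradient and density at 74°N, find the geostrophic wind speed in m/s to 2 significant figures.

With the same pressure gradient and density, V_g ∝ 1/f ∝ 1/sin φ.
V₂ = V₁ · sin φ₁ / sin φ₂ = 26.0 × sin 55° / sin 74°
V₂ = 26.0 × 0.8192/0.9613 = 22 m/s

22 m/s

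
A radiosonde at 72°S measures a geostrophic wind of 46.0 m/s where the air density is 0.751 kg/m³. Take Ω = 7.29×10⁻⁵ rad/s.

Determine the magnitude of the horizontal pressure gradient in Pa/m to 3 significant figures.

Coriolis parameter at 72°S:
f = 2Ω sin φ = 2 × 7.29×10⁻⁵ × sin 72° = 1.39×10⁻⁴ s⁻¹
Geostrophic balance rearranged: |∂P/∂n| = f ρ V_g
|∂P/∂n| = 1.39×10⁻⁴ × 0.751 × 46.0 = 4.79×10⁻³ Pa/m

4.79×10⁻³ Pa/m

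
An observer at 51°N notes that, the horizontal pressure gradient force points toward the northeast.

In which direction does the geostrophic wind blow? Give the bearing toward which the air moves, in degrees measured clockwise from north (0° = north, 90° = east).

The pressure-gradient force points toward the northeast (bearing 045°).
Geostrophic balance: in the Northern Hemisphere the Coriolis force deflects motion to the right, so the geostrophic wind blows 90° to the right of the pressure-gradient force (low pressure on the left).
Rotating 045° by 90° clockwise gives 135° — the wind blows toward the southeast.

135°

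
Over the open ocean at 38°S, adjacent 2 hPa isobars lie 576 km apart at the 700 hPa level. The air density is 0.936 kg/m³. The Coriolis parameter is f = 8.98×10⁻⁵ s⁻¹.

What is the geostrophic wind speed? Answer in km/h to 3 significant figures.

Pressure gradient: |∂P/∂n| = 200 Pa / 576000 m = 3.47×10⁻⁴ Pa/m
Geostrophic balance (pressure-gradient force = Coriolis force):
V_g = (1/(fρ)) |∂P/∂n| = 3.47×10⁻⁴ / (8.98×10⁻⁵ × 0.936) = 4.13 m/s
Converting: 4.13 m/s × 3.6 = 14.9 km/h

14.9 km/h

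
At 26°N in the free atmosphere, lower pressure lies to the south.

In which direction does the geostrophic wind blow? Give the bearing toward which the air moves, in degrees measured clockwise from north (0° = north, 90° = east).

270°

The pressure-gradient force points toward the south (bearing 180°).
Geostrophic balance: in the Northern Hemisphere the Coriolis force deflects motion to the right, so the geostrophic wind blows 90° to the right of the pressure-gradient force (low pressure on the left).
Rotating 180° by 90° clockwise gives 270° — the wind blows toward the west.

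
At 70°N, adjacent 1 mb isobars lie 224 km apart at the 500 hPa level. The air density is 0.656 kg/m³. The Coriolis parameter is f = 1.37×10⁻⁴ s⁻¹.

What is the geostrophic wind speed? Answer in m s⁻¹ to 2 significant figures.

Pressure gradient: |∂P/∂n| = 100 Pa / 224000 m = 4.46×10⁻⁴ Pa/m
Geostrophic balance (pressure-gradient force = Coriolis force):
V_g = (1/(fρ)) |∂P/∂n| = 4.46×10⁻⁴ / (1.37×10⁻⁴ × 0.656) = 4.97 m/s

5.0 m s⁻¹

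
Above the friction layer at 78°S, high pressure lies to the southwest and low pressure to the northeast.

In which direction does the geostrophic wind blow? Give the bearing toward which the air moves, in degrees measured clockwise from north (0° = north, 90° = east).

315°

The pressure-gradient force points toward the northeast (bearing 045°).
Geostrophic balance: in the Southern Hemisphere the Coriolis force deflects motion to the left, so the geostrophic wind blows 90° to the left of the pressure-gradient force (low pressure on the right).
Rotating 045° by 90° counterclockwise gives 315° — the wind blows toward the northwest.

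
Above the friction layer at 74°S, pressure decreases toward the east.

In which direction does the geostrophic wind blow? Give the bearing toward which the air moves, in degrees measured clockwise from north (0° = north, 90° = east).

000°

The pressure-gradient force points toward the east (bearing 090°).
Geostrophic balance: in the Southern Hemisphere the Coriolis force deflects motion to the left, so the geostrophic wind blows 90° to the left of the pressure-gradient force (low pressure on the right).
Rotating 090° by 90° counterclockwise gives 000° — the wind blows toward the north.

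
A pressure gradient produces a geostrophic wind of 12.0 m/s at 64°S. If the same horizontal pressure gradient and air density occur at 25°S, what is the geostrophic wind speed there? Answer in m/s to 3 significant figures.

With the same pressure gradient and density, V_g ∝ 1/f ∝ 1/sin φ.
V₂ = V₁ · sin φ₁ / sin φ₂ = 12.0 × sin 64° / sin 25°
V₂ = 12.0 × 0.8988/0.4226 = 25.5 m/s

25.5 m/s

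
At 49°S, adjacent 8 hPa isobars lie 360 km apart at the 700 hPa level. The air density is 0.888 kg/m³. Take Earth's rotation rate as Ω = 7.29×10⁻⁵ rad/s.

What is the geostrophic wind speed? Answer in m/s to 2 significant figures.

23 m/s

Coriolis parameter at 49°S:
f = 2Ω sin φ = 2 × 7.29×10⁻⁵ × sin 49° = 1.10×10⁻⁴ s⁻¹
Pressure gradient: |∂P/∂n| = 800 Pa / 360000 m = 2.22×10⁻³ Pa/m
Geostrophic balance (pressure-gradient force = Coriolis force):
V_g = (1/(fρ)) |∂P/∂n| = 2.22×10⁻³ / (1.10×10⁻⁴ × 0.888) = 22.7 m/s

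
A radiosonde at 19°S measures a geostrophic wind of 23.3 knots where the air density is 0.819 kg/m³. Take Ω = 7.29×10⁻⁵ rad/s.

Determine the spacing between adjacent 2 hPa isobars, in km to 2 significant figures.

430 km

Coriolis parameter at 19°S:
f = 2Ω sin φ = 2 × 7.29×10⁻⁵ × sin 19° = 4.75×10⁻⁵ s⁻¹
Wind speed in SI: 23.3 knots = 12.0 m/s
Geostrophic balance rearranged: |∂P/∂n| = f ρ V_g
|∂P/∂n| = 4.75×10⁻⁵ × 0.819 × 12.0 = 4.66×10⁻⁴ Pa/m
Isobar spacing: Δn = ΔP/|∂P/∂n| = 200 Pa / 4.66×10⁻⁴ Pa/m = 429193 m ≈ 430 km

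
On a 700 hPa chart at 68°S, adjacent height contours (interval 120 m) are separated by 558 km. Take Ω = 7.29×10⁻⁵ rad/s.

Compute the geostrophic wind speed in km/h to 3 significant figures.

Coriolis parameter at 68°S:
f = 2Ω sin φ = 2 × 7.29×10⁻⁵ × sin 68° = 1.35×10⁻⁴ s⁻¹
Height gradient: |∂Z/∂n| = 120 m / 558000 m = 2.15×10⁻⁴
On a pressure surface, geostrophic balance gives V_g = (g/f)|∂Z/∂n|:
V_g = 9.81 × 2.15×10⁻⁴ / 1.35×10⁻⁴ = 15.6 m/s
Converting: 15.6 m/s × 3.6 = 56.2 km/h

56.2 km/h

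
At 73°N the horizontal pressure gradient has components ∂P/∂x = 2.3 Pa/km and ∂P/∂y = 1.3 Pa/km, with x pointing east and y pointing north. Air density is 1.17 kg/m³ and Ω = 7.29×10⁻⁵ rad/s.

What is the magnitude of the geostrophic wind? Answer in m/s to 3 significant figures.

16.2 m/s

Coriolis parameter at 73°N:
f = 2Ω sin φ = 2 × 7.29×10⁻⁵ × sin 73° = 1.39×10⁻⁴ s⁻¹
Component geostrophic relations (x east, y north):
u_g = −(1/(fρ)) ∂P/∂y,  v_g = (1/(fρ)) ∂P/∂x
u_g = −(1.3×10⁻³)/(1.39×10⁻⁴ × 1.17) = −7.97 m/s;  v_g = (2.3×10⁻³)/(1.39×10⁻⁴ × 1.17) = 14.1 m/s
|V_g| = √(u_g² + v_g²) = 16.2 m/s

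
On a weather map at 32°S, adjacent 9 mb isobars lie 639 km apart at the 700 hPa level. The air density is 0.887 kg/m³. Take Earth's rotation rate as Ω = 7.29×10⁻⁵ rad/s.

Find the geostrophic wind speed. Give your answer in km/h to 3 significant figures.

74.0 km/h

Coriolis parameter at 32°S:
f = 2Ω sin φ = 2 × 7.29×10⁻⁵ × sin 32° = 7.73×10⁻⁵ s⁻¹
Pressure gradient: |∂P/∂n| = 900 Pa / 639000 m = 1.41×10⁻³ Pa/m
Geostrophic balance (pressure-gradient force = Coriolis force):
V_g = (1/(fρ)) |∂P/∂n| = 1.41×10⁻³ / (7.73×10⁻⁵ × 0.887) = 20.6 m/s
Converting: 20.6 m/s × 3.6 = 74.0 km/h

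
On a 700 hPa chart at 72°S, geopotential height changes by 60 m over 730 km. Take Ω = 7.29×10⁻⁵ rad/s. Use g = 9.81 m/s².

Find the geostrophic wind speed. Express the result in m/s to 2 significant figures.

Coriolis parameter at 72°S:
f = 2Ω sin φ = 2 × 7.29×10⁻⁵ × sin 72° = 1.39×10⁻⁴ s⁻¹
Height gradient: |∂Z/∂n| = 60 m / 730000 m = 8.22×10⁻⁵
On a pressure surface, geostrophic balance gives V_g = (g/f)|∂Z/∂n|:
V_g = 9.81 × 8.22×10⁻⁵ / 1.39×10⁻⁴ = 5.81 m/s

5.8 m/s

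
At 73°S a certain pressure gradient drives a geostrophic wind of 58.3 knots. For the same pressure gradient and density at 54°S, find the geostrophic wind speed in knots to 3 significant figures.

68.9 knots

With the same pressure gradient and density, V_g ∝ 1/f ∝ 1/sin φ.
V₂ = V₁ · sin φ₁ / sin φ₂ = 58.3 × sin 73° / sin 54°
V₂ = 58.3 × 0.9563/0.8090 = 68.9 knots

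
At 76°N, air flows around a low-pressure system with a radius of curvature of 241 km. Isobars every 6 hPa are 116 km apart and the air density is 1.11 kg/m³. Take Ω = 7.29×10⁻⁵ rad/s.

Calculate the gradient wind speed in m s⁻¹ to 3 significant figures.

Coriolis parameter at 76°N:
f = 2Ω sin φ = 2 × 7.29×10⁻⁵ × sin 76° = 1.41×10⁻⁴ s⁻¹
Pressure gradient: |∂P/∂n| = 600 Pa / 116000 m = 5.17×10⁻³ Pa/m
Geostrophic speed: V_g = |∂P/∂n|/(fρ) = 5.17×10⁻³/(1.41×10⁻⁴ × 1.11) = 32.9 m/s
Around a low, centrifugal force acts outward with Coriolis, so pressure-gradient force balances both:
(1/ρ)|∂P/∂n| = fV + V²/R  →  V² + fR·V − fR·V_g = 0
With fR = 1.41×10⁻⁴ × 241×10³ m = 34.1 m/s:
V = [−fR + √((fR)² + 4 fR V_g)]/2 = [−34.1 + √(34.1² + 4×34.1×32.9)]/2 = 20.6 m/s
Subgeostrophic (V < V_g = 32.9 m/s), as expected around a low.

20.6 m s⁻¹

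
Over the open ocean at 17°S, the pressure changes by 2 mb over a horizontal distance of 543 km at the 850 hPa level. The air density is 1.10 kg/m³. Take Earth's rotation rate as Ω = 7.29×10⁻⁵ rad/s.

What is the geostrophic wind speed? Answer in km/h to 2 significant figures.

Coriolis parameter at 17°S:
f = 2Ω sin φ = 2 × 7.29×10⁻⁵ × sin 17° = 4.26×10⁻⁵ s⁻¹
Pressure gradient: |∂P/∂n| = 200 Pa / 543000 m = 3.68×10⁻⁴ Pa/m
Geostrophic balance (pressure-gradient force = Coriolis force):
V_g = (1/(fρ)) |∂P/∂n| = 3.68×10⁻⁴ / (4.26×10⁻⁵ × 1.10) = 7.85 m/s
Converting: 7.85 m/s × 3.6 = 28 km/h

28 km/h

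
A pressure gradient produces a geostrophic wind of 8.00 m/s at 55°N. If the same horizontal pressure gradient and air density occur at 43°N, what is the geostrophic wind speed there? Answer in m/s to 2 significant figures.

9.6 m/s

With the same pressure gradient and density, V_g ∝ 1/f ∝ 1/sin φ.
V₂ = V₁ · sin φ₁ / sin φ₂ = 8.00 × sin 55° / sin 43°
V₂ = 8.00 × 0.8192/0.6820 = 9.6 m/s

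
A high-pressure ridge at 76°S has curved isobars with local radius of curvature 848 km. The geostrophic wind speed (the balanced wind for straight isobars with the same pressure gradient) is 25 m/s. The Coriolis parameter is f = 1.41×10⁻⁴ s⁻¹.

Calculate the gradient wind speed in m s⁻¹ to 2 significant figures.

Around a high, pressure-gradient force acts outward with centrifugal, so Coriolis balances both:
fV = (1/ρ)|∂P/∂n| + V²/R  →  V² − fR·V + fR·V_g = 0
With fR = 1.41×10⁻⁴ × 848×10³ m = 120 m/s:
V = [fR − √((fR)² − 4 fR V_g)]/2 = [120 − √(120² − 4×120×25)]/2 = 35.6 m/s
Supergeostrophic (V > V_g = 25 m/s), as expected around a high.

36 m s⁻¹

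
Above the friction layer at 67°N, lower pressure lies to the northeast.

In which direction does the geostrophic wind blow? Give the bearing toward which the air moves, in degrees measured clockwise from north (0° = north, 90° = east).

135°

The pressure-gradient force points toward the northeast (bearing 045°).
Geostrophic balance: in the Northern Hemisphere the Coriolis force deflects motion to the right, so the geostrophic wind blows 90° to the right of the pressure-gradient force (low pressure on the left).
Rotating 045° by 90° clockwise gives 135° — the wind blows toward the southeast.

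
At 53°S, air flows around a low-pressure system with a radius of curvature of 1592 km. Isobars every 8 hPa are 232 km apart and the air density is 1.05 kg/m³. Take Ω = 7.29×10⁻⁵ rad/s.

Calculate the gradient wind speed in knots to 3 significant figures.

48.3 knots

Coriolis parameter at 53°S:
f = 2Ω sin φ = 2 × 7.29×10⁻⁵ × sin 53° = 1.16×10⁻⁴ s⁻¹
Pressure gradient: |∂P/∂n| = 800 Pa / 232000 m = 3.45×10⁻³ Pa/m
Geostrophic speed: V_g = |∂P/∂n|/(fρ) = 3.45×10⁻³/(1.16×10⁻⁴ × 1.05) = 28.2 m/s
Around a low, centrifugal force acts outward with Coriolis, so pressure-gradient force balances both:
(1/ρ)|∂P/∂n| = fV + V²/R  →  V² + fR·V − fR·V_g = 0
With fR = 1.16×10⁻⁴ × 1592×10³ m = 185 m/s:
V = [−fR + √((fR)² + 4 fR V_g)]/2 = [−185 + √(185² + 4×185×28.2)]/2 = 24.9 m/s
Subgeostrophic (V < V_g = 28.2 m/s), as expected around a low.
Converting: 24.9 m/s × 1.944 = 48.3 knots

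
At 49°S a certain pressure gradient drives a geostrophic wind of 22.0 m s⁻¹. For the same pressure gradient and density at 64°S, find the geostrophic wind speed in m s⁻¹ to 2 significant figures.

18 m s⁻¹

With the same pressure gradient and density, V_g ∝ 1/f ∝ 1/sin φ.
V₂ = V₁ · sin φ₁ / sin φ₂ = 22.0 × sin 49° / sin 64°
V₂ = 22.0 × 0.7547/0.8988 = 18 m s⁻¹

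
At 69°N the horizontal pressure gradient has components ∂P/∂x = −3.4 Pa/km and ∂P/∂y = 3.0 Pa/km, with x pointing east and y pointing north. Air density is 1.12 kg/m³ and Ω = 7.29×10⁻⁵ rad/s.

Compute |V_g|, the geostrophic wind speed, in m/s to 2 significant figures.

30 m/s

Coriolis parameter at 69°N:
f = 2Ω sin φ = 2 × 7.29×10⁻⁵ × sin 69° = 1.36×10⁻⁴ s⁻¹
Component geostrophic relations (x east, y north):
u_g = −(1/(fρ)) ∂P/∂y,  v_g = (1/(fρ)) ∂P/∂x
u_g = −(3.0×10⁻³)/(1.36×10⁻⁴ × 1.12) = −19.7 m/s;  v_g = (−3.4×10⁻³)/(1.36×10⁻⁴ × 1.12) = −22.3 m/s
|V_g| = √(u_g² + v_g²) = 29.7 m/s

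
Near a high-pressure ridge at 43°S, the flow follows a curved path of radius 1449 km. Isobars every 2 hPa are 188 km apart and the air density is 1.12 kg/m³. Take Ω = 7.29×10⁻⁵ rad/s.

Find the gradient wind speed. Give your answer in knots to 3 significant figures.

20.0 knots

Coriolis parameter at 43°S:
f = 2Ω sin φ = 2 × 7.29×10⁻⁵ × sin 43° = 9.94×10⁻⁵ s⁻¹
Pressure gradient: |∂P/∂n| = 200 Pa / 188000 m = 1.06×10⁻³ Pa/m
Geostrophic speed: V_g = |∂P/∂n|/(fρ) = 1.06×10⁻³/(9.94×10⁻⁵ × 1.12) = 9.55 m/s
Around a high, pressure-gradient force acts outward with centrifugal, so Coriolis balances both:
fV = (1/ρ)|∂P/∂n| + V²/R  →  V² − fR·V + fR·V_g = 0
With fR = 9.94×10⁻⁵ × 1449×10³ m = 144 m/s:
V = [fR − √((fR)² − 4 fR V_g)]/2 = [144 − √(144² − 4×144×9.55)]/2 = 10.3 m/s
Supergeostrophic (V > V_g = 9.55 m/s), as expected around a high.
Converting: 10.3 m/s × 1.944 = 20.0 knots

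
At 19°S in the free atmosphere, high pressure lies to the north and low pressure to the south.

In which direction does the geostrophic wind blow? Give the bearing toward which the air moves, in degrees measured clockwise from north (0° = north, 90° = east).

090°

The pressure-gradient force points toward the south (bearing 180°).
Geostrophic balance: in the Southern Hemisphere the Coriolis force deflects motion to the left, so the geostrophic wind blows 90° to the left of the pressure-gradient force (low pressure on the right).
Rotating 180° by 90° counterclockwise gives 090° — the wind blows toward the east.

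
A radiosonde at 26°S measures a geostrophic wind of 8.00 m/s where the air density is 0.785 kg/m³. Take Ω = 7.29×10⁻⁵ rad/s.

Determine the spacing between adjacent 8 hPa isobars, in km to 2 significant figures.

Coriolis parameter at 26°S:
f = 2Ω sin φ = 2 × 7.29×10⁻⁵ × sin 26° = 6.39×10⁻⁵ s⁻¹
Geostrophic balance rearranged: |∂P/∂n| = f ρ V_g
|∂P/∂n| = 6.39×10⁻⁵ × 0.785 × 8.00 = 4.01×10⁻⁴ Pa/m
Isobar spacing: Δn = ΔP/|∂P/∂n| = 800 Pa / 4.01×10⁻⁴ Pa/m = 1993108 m ≈ 2000 km

2000 km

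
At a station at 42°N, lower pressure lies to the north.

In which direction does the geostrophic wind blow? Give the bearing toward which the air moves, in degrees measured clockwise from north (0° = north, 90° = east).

090°

The pressure-gradient force points toward the north (bearing 000°).
Geostrophic balance: in the Northern Hemisphere the Coriolis force deflects motion to the right, so the geostrophic wind blows 90° to the right of the pressure-gradient force (low pressure on the left).
Rotating 000° by 90° clockwise gives 090° — the wind blows toward the east.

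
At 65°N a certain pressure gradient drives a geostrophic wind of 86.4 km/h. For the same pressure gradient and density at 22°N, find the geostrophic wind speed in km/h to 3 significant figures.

With the same pressure gradient and density, V_g ∝ 1/f ∝ 1/sin φ.
V₂ = V₁ · sin φ₁ / sin φ₂ = 86.4 × sin 65° / sin 22°
V₂ = 86.4 × 0.9063/0.3746 = 209 km/h

209 km/h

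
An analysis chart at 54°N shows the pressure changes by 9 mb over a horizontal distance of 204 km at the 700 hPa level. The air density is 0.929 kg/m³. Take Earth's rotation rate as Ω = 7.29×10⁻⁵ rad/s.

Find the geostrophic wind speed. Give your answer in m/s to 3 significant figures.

Coriolis parameter at 54°N:
f = 2Ω sin φ = 2 × 7.29×10⁻⁵ × sin 54° = 1.18×10⁻⁴ s⁻¹
Pressure gradient: |∂P/∂n| = 900 Pa / 204000 m = 4.41×10⁻³ Pa/m
Geostrophic balance (pressure-gradient force = Coriolis force):
V_g = (1/(fρ)) |∂P/∂n| = 4.41×10⁻³ / (1.18×10⁻⁴ × 0.929) = 40.3 m/s

40.3 m/s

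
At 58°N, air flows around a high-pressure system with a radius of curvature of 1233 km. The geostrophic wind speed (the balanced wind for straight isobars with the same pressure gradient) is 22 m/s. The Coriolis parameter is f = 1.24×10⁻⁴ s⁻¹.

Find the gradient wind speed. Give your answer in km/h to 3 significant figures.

95.9 km/h

Around a high, pressure-gradient force acts outward with centrifugal, so Coriolis balances both:
fV = (1/ρ)|∂P/∂n| + V²/R  →  V² − fR·V + fR·V_g = 0
With fR = 1.24×10⁻⁴ × 1233×10³ m = 153 m/s:
V = [fR − √((fR)² − 4 fR V_g)]/2 = [153 − √(153² − 4×153×22)]/2 = 26.6 m/s
Supergeostrophic (V > V_g = 22 m/s), as expected around a high.
Converting: 26.6 m/s × 3.6 = 95.9 km/h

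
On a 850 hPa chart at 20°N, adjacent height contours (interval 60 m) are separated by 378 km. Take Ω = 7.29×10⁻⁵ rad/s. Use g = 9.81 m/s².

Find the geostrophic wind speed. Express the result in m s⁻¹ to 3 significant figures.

31.2 m s⁻¹

Coriolis parameter at 20°N:
f = 2Ω sin φ = 2 × 7.29×10⁻⁵ × sin 20° = 4.99×10⁻⁵ s⁻¹
Height gradient: |∂Z/∂n| = 60 m / 378000 m = 1.59×10⁻⁴
On a pressure surface, geostrophic balance gives V_g = (g/f)|∂Z/∂n|:
V_g = 9.81 × 1.59×10⁻⁴ / 4.99×10⁻⁵ = 31.2 m/s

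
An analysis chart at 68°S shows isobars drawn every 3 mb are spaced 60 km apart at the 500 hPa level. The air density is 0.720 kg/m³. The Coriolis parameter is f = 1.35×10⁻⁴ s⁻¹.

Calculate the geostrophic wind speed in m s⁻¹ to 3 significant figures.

51.4 m s⁻¹

Pressure gradient: |∂P/∂n| = 300 Pa / 60000 m = 5.00×10⁻³ Pa/m
Geostrophic balance (pressure-gradient force = Coriolis force):
V_g = (1/(fρ)) |∂P/∂n| = 5.00×10⁻³ / (1.35×10⁻⁴ × 0.720) = 51.4 m/s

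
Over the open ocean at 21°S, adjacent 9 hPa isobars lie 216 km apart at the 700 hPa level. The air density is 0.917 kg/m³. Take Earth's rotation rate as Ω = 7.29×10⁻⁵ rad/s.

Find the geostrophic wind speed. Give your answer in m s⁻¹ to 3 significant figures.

87.0 m s⁻¹

Coriolis parameter at 21°S:
f = 2Ω sin φ = 2 × 7.29×10⁻⁵ × sin 21° = 5.23×10⁻⁵ s⁻¹
Pressure gradient: |∂P/∂n| = 900 Pa / 216000 m = 4.17×10⁻³ Pa/m
Geostrophic balance (pressure-gradient force = Coriolis force):
V_g = (1/(fρ)) |∂P/∂n| = 4.17×10⁻³ / (5.23×10⁻⁵ × 0.917) = 87.0 m/s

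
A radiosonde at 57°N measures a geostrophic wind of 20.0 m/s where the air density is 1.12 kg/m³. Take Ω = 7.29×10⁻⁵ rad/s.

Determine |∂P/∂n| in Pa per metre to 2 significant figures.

Coriolis parameter at 57°N:
f = 2Ω sin φ = 2 × 7.29×10⁻⁵ × sin 57° = 1.22×10⁻⁴ s⁻¹
Geostrophic balance rearranged: |∂P/∂n| = f ρ V_g
|∂P/∂n| = 1.22×10⁻⁴ × 1.12 × 20.0 = 2.74×10⁻³ Pa/m

2.7×10⁻³ Pa/m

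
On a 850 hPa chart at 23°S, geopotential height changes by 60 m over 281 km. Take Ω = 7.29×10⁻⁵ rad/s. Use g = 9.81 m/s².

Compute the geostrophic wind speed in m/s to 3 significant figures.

36.8 m/s

Coriolis parameter at 23°S:
f = 2Ω sin φ = 2 × 7.29×10⁻⁵ × sin 23° = 5.70×10⁻⁵ s⁻¹
Height gradient: |∂Z/∂n| = 60 m / 281000 m = 2.14×10⁻⁴
On a pressure surface, geostrophic balance gives V_g = (g/f)|∂Z/∂n|:
V_g = 9.81 × 2.14×10⁻⁴ / 5.70×10⁻⁵ = 36.8 m/s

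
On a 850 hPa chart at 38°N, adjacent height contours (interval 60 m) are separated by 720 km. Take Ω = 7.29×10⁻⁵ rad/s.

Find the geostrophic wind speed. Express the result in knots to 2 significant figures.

18 knots

Coriolis parameter at 38°N:
f = 2Ω sin φ = 2 × 7.29×10⁻⁵ × sin 38° = 8.98×10⁻⁵ s⁻¹
Height gradient: |∂Z/∂n| = 60 m / 720000 m = 8.33×10⁻⁵
On a pressure surface, geostrophic balance gives V_g = (g/f)|∂Z/∂n|:
V_g = 9.81 × 8.33×10⁻⁵ / 8.98×10⁻⁵ = 9.11 m/s
Converting: 9.11 m/s × 1.944 = 18 knots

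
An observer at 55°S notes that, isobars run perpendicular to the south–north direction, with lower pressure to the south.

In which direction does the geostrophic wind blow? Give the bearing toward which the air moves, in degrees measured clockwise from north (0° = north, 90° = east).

090°

The pressure-gradient force points toward the south (bearing 180°).
Geostrophic balance: in the Southern Hemisphere the Coriolis force deflects motion to the left, so the geostrophic wind blows 90° to the left of the pressure-gradient force (low pressure on the right).
Rotating 180° by 90° counterclockwise gives 090° — the wind blows toward the east.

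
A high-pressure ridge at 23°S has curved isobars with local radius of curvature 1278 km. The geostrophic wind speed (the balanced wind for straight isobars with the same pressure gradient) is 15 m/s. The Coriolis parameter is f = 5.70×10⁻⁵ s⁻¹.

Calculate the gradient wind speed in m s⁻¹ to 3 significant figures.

21.1 m s⁻¹

Around a high, pressure-gradient force acts outward with centrifugal, so Coriolis balances both:
fV = (1/ρ)|∂P/∂n| + V²/R  →  V² − fR·V + fR·V_g = 0
With fR = 5.70×10⁻⁵ × 1278×10³ m = 72.8 m/s:
V = [fR − √((fR)² − 4 fR V_g)]/2 = [72.8 − √(72.8² − 4×72.8×15)]/2 = 21.1 m/s
Supergeostrophic (V > V_g = 15 m/s), as expected around a high.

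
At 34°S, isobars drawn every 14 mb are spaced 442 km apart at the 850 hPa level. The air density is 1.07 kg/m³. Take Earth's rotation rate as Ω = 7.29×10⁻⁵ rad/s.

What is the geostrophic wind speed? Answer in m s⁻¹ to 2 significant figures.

Coriolis parameter at 34°S:
f = 2Ω sin φ = 2 × 7.29×10⁻⁵ × sin 34° = 8.15×10⁻⁵ s⁻¹
Pressure gradient: |∂P/∂n| = 1400 Pa / 442000 m = 3.17×10⁻³ Pa/m
Geostrophic balance (pressure-gradient force = Coriolis force):
V_g = (1/(fρ)) |∂P/∂n| = 3.17×10⁻³ / (8.15×10⁻⁵ × 1.07) = 36.3 m/s

36 m s⁻¹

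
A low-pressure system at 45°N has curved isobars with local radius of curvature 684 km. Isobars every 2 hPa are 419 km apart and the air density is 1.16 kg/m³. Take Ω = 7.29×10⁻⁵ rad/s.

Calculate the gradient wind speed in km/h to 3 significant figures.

Coriolis parameter at 45°N:
f = 2Ω sin φ = 2 × 7.29×10⁻⁵ × sin 45° = 1.03×10⁻⁴ s⁻¹
Pressure gradient: |∂P/∂n| = 200 Pa / 419000 m = 4.77×10⁻⁴ Pa/m
Geostrophic speed: V_g = |∂P/∂n|/(fρ) = 4.77×10⁻⁴/(1.03×10⁻⁴ × 1.16) = 3.99 m/s
Around a low, centrifugal force acts outward with Coriolis, so pressure-gradient force balances both:
(1/ρ)|∂P/∂n| = fV + V²/R  →  V² + fR·V − fR·V_g = 0
With fR = 1.03×10⁻⁴ × 684×10³ m = 70.5 m/s:
V = [−fR + √((fR)² + 4 fR V_g)]/2 = [−70.5 + √(70.5² + 4×70.5×3.99)]/2 = 3.79 m/s
Subgeostrophic (V < V_g = 3.99 m/s), as expected around a low.
Converting: 3.79 m/s × 3.6 = 13.6 km/h

13.6 km/h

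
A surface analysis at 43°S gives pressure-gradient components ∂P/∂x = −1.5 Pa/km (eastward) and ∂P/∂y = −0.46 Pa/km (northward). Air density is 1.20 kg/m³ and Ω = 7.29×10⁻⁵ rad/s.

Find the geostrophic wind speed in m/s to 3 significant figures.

13.1 m/s

Coriolis parameter at 43°S:
f = 2Ω sin φ = 2 × 7.29×10⁻⁵ × sin 43° = 9.94×10⁻⁵ s⁻¹
In the Southern Hemisphere f is negative: f = −9.94×10⁻⁵ s⁻¹.
Component geostrophic relations (x east, y north):
u_g = −(1/(fρ)) ∂P/∂y,  v_g = (1/(fρ)) ∂P/∂x
u_g = −(−0.46×10⁻³)/(−9.94×10⁻⁵ × 1.20) = −3.86 m/s;  v_g = (−1.5×10⁻³)/(−9.94×10⁻⁵ × 1.20) = 12.6 m/s
|V_g| = √(u_g² + v_g²) = 13.1 m/s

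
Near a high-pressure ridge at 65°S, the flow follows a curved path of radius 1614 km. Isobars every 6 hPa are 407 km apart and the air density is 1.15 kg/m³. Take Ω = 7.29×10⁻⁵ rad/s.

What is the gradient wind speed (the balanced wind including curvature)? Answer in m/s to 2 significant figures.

Coriolis parameter at 65°S:
f = 2Ω sin φ = 2 × 7.29×10⁻⁵ × sin 65° = 1.32×10⁻⁴ s⁻¹
Pressure gradient: |∂P/∂n| = 600 Pa / 407000 m = 1.47×10⁻³ Pa/m
Geostrophic speed: V_g = |∂P/∂n|/(fρ) = 1.47×10⁻³/(1.32×10⁻⁴ × 1.15) = 9.70 m/s
Around a high, pressure-gradient force acts outward with centrifugal, so Coriolis balances both:
fV = (1/ρ)|∂P/∂n| + V²/R  →  V² − fR·V + fR·V_g = 0
With fR = 1.32×10⁻⁴ × 1614×10³ m = 213 m/s:
V = [fR − √((fR)² − 4 fR V_g)]/2 = [213 − √(213² − 4×213×9.7)]/2 = 10.2 m/s
Supergeostrophic (V > V_g = 9.7 m/s), as expected around a high.

10 m/s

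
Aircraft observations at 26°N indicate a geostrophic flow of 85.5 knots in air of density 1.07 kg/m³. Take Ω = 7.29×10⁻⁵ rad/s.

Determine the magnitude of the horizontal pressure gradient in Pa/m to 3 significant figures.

3.01×10⁻³ Pa/m

Coriolis parameter at 26°N:
f = 2Ω sin φ = 2 × 7.29×10⁻⁵ × sin 26° = 6.39×10⁻⁵ s⁻¹
Wind speed in SI: 85.5 knots = 44.0 m/s
Geostrophic balance rearranged: |∂P/∂n| = f ρ V_g
|∂P/∂n| = 6.39×10⁻⁵ × 1.07 × 44.0 = 3.01×10⁻³ Pa/m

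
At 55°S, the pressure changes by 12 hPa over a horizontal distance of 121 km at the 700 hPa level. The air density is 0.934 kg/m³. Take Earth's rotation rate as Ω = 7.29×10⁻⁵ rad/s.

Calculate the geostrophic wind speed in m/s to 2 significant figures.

Coriolis parameter at 55°S:
f = 2Ω sin φ = 2 × 7.29×10⁻⁵ × sin 55° = 1.19×10⁻⁴ s⁻¹
Pressure gradient: |∂P/∂n| = 1200 Pa / 121000 m = 9.92×10⁻³ Pa/m
Geostrophic balance (pressure-gradient force = Coriolis force):
V_g = (1/(fρ)) |∂P/∂n| = 9.92×10⁻³ / (1.19×10⁻⁴ × 0.934) = 88.9 m/s

89 m/s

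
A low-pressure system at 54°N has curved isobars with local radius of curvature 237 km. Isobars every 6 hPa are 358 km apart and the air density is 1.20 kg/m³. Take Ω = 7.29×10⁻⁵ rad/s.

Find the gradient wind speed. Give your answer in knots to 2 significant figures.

Coriolis parameter at 54°N:
f = 2Ω sin φ = 2 × 7.29×10⁻⁵ × sin 54° = 1.18×10⁻⁴ s⁻¹
Pressure gradient: |∂P/∂n| = 600 Pa / 358000 m = 1.68×10⁻³ Pa/m
Geostrophic speed: V_g = |∂P/∂n|/(fρ) = 1.68×10⁻³/(1.18×10⁻⁴ × 1.20) = 11.8 m/s
Around a low, centrifugal force acts outward with Coriolis, so pressure-gradient force balances both:
(1/ρ)|∂P/∂n| = fV + V²/R  →  V² + fR·V − fR·V_g = 0
With fR = 1.18×10⁻⁴ × 237×10³ m = 28.0 m/s:
V = [−fR + √((fR)² + 4 fR V_g)]/2 = [−28.0 + √(28.0² + 4×28.0×11.8)]/2 = 8.97 m/s
Subgeostrophic (V < V_g = 11.8 m/s), as expected around a low.
Converting: 8.97 m/s × 1.944 = 17 knots

17 knots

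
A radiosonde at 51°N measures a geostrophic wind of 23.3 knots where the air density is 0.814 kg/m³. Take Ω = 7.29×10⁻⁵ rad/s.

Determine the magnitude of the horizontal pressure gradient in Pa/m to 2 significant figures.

1.1×10⁻³ Pa/m

Coriolis parameter at 51°N:
f = 2Ω sin φ = 2 × 7.29×10⁻⁵ × sin 51° = 1.13×10⁻⁴ s⁻¹
Wind speed in SI: 23.3 knots = 12.0 m/s
Geostrophic balance rearranged: |∂P/∂n| = f ρ V_g
|∂P/∂n| = 1.13×10⁻⁴ × 0.814 × 12.0 = 1.11×10⁻³ Pa/m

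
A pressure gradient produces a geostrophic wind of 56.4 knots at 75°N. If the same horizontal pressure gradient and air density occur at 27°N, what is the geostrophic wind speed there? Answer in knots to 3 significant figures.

120 knots

With the same pressure gradient and density, V_g ∝ 1/f ∝ 1/sin φ.
V₂ = V₁ · sin φ₁ / sin φ₂ = 56.4 × sin 75° / sin 27°
V₂ = 56.4 × 0.9659/0.4540 = 120 knots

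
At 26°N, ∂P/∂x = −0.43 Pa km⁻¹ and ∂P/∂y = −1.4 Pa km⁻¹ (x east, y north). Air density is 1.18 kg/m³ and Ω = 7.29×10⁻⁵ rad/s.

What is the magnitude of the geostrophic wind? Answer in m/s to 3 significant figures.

19.4 m/s

Coriolis parameter at 26°N:
f = 2Ω sin φ = 2 × 7.29×10⁻⁵ × sin 26° = 6.39×10⁻⁵ s⁻¹
Component geostrophic relations (x east, y north):
u_g = −(1/(fρ)) ∂P/∂y,  v_g = (1/(fρ)) ∂P/∂x
u_g = −(−1.4×10⁻³)/(6.39×10⁻⁵ × 1.18) = 18.6 m/s;  v_g = (−0.43×10⁻³)/(6.39×10⁻⁵ × 1.18) = −5.70 m/s
|V_g| = √(u_g² + v_g²) = 19.4 m/s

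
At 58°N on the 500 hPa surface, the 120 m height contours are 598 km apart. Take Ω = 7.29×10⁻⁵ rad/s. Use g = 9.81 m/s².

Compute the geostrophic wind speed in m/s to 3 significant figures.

15.9 m/s

Coriolis parameter at 58°N:
f = 2Ω sin φ = 2 × 7.29×10⁻⁵ × sin 58° = 1.24×10⁻⁴ s⁻¹
Height gradient: |∂Z/∂n| = 120 m / 598000 m = 2.01×10⁻⁴
On a pressure surface, geostrophic balance gives V_g = (g/f)|∂Z/∂n|:
V_g = 9.81 × 2.01×10⁻⁴ / 1.24×10⁻⁴ = 15.9 m/s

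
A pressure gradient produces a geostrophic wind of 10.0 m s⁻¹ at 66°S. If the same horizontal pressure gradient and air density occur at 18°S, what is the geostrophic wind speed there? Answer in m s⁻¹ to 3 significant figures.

29.6 m s⁻¹

With the same pressure gradient and density, V_g ∝ 1/f ∝ 1/sin φ.
V₂ = V₁ · sin φ₁ / sin φ₂ = 10.0 × sin 66° / sin 18°
V₂ = 10.0 × 0.9135/0.3090 = 29.6 m s⁻¹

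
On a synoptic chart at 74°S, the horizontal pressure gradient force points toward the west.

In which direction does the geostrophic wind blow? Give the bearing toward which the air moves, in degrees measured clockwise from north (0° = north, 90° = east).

180°

The pressure-gradient force points toward the west (bearing 270°).
Geostrophic balance: in the Southern Hemisphere the Coriolis force deflects motion to the left, so the geostrophic wind blows 90° to the left of the pressure-gradient force (low pressure on the right).
Rotating 270° by 90° counterclockwise gives 180° — the wind blows toward the south.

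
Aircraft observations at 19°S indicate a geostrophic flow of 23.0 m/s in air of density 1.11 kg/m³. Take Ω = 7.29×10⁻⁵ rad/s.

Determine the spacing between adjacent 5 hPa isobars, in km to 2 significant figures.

410 km

Coriolis parameter at 19°S:
f = 2Ω sin φ = 2 × 7.29×10⁻⁵ × sin 19° = 4.75×10⁻⁵ s⁻¹
Geostrophic balance rearranged: |∂P/∂n| = f ρ V_g
|∂P/∂n| = 4.75×10⁻⁵ × 1.11 × 23.0 = 1.21×10⁻³ Pa/m
Isobar spacing: Δn = ΔP/|∂P/∂n| = 500 Pa / 1.21×10⁻³ Pa/m = 412591 m ≈ 410 km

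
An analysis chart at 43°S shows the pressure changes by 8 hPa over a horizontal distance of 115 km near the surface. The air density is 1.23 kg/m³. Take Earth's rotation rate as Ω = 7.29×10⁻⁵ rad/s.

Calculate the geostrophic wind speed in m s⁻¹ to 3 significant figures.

Coriolis parameter at 43°S:
f = 2Ω sin φ = 2 × 7.29×10⁻⁵ × sin 43° = 9.94×10⁻⁵ s⁻¹
Pressure gradient: |∂P/∂n| = 800 Pa / 115000 m = 6.96×10⁻³ Pa/m
Geostrophic balance (pressure-gradient force = Coriolis force):
V_g = (1/(fρ)) |∂P/∂n| = 6.96×10⁻³ / (9.94×10⁻⁵ × 1.23) = 56.9 m/s

56.9 m s⁻¹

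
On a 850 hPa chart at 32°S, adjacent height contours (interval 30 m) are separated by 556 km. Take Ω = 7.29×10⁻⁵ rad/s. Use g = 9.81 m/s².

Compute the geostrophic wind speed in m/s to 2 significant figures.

Coriolis parameter at 32°S:
f = 2Ω sin φ = 2 × 7.29×10⁻⁵ × sin 32° = 7.73×10⁻⁵ s⁻¹
Height gradient: |∂Z/∂n| = 30 m / 556000 m = 5.40×10⁻⁵
On a pressure surface, geostrophic balance gives V_g = (g/f)|∂Z/∂n|:
V_g = 9.81 × 5.40×10⁻⁵ / 7.73×10⁻⁵ = 6.85 m/s

6.9 m/s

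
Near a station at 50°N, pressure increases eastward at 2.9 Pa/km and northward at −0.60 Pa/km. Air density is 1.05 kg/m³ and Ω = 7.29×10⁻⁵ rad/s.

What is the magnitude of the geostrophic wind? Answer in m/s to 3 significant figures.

Coriolis parameter at 50°N:
f = 2Ω sin φ = 2 × 7.29×10⁻⁵ × sin 50° = 1.12×10⁻⁴ s⁻¹
Component geostrophic relations (x east, y north):
u_g = −(1/(fρ)) ∂P/∂y,  v_g = (1/(fρ)) ∂P/∂x
u_g = −(−0.60×10⁻³)/(1.12×10⁻⁴ × 1.05) = 5.12 m/s;  v_g = (2.9×10⁻³)/(1.12×10⁻⁴ × 1.05) = 24.7 m/s
|V_g| = √(u_g² + v_g²) = 25.3 m/s

25.3 m/s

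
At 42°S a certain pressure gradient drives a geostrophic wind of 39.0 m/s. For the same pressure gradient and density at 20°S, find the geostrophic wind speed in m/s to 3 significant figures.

With the same pressure gradient and density, V_g ∝ 1/f ∝ 1/sin φ.
V₂ = V₁ · sin φ₁ / sin φ₂ = 39.0 × sin 42° / sin 20°
V₂ = 39.0 × 0.6691/0.3420 = 76.3 m/s

76.3 m/s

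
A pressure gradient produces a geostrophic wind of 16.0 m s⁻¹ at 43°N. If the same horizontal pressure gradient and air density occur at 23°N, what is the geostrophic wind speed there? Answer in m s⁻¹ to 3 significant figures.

With the same pressure gradient and density, V_g ∝ 1/f ∝ 1/sin φ.
V₂ = V₁ · sin φ₁ / sin φ₂ = 16.0 × sin 43° / sin 23°
V₂ = 16.0 × 0.6820/0.3907 = 27.9 m s⁻¹

27.9 m s⁻¹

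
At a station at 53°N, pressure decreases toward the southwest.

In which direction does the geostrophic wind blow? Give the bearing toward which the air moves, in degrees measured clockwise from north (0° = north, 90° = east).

The pressure-gradient force points toward the southwest (bearing 225°).
Geostrophic balance: in the Northern Hemisphere the Coriolis force deflects motion to the right, so the geostrophic wind blows 90° to the right of the pressure-gradient force (low pressure on the left).
Rotating 225° by 90° clockwise gives 315° — the wind blows toward the northwest.

315°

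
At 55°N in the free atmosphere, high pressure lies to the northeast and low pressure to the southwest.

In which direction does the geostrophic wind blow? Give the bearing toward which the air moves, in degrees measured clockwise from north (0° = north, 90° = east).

315°

The pressure-gradient force points toward the southwest (bearing 225°).
Geostrophic balance: in the Northern Hemisphere the Coriolis force deflects motion to the right, so the geostrophic wind blows 90° to the right of the pressure-gradient force (low pressure on the left).
Rotating 225° by 90° clockwise gives 315° — the wind blows toward the northwest.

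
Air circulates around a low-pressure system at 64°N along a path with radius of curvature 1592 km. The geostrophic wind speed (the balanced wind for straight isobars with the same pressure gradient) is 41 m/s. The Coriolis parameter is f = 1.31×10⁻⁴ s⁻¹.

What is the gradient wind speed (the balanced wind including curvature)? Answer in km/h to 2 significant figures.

Around a low, centrifugal force acts outward with Coriolis, so pressure-gradient force balances both:
(1/ρ)|∂P/∂n| = fV + V²/R  →  V² + fR·V − fR·V_g = 0
With fR = 1.31×10⁻⁴ × 1592×10³ m = 209 m/s:
V = [−fR + √((fR)² + 4 fR V_g)]/2 = [−209 + √(209² + 4×209×41)]/2 = 35.1 m/s
Subgeostrophic (V < V_g = 41 m/s), as expected around a low.
Converting: 35.1 m/s × 3.6 = 130 km/h

130 km/h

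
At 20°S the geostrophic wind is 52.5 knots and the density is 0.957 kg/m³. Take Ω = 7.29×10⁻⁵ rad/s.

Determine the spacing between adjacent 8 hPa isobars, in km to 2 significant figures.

620 km

Coriolis parameter at 20°S:
f = 2Ω sin φ = 2 × 7.29×10⁻⁵ × sin 20° = 4.99×10⁻⁵ s⁻¹
Wind speed in SI: 52.5 knots = 27.0 m/s
Geostrophic balance rearranged: |∂P/∂n| = f ρ V_g
|∂P/∂n| = 4.99×10⁻⁵ × 0.957 × 27.0 = 1.29×10⁻³ Pa/m
Isobar spacing: Δn = ΔP/|∂P/∂n| = 800 Pa / 1.29×10⁻³ Pa/m = 620685 m ≈ 620 km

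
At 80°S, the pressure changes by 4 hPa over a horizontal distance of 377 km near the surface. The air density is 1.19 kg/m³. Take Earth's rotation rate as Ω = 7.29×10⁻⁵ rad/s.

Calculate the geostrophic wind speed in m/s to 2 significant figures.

6.2 m/s

Coriolis parameter at 80°S:
f = 2Ω sin φ = 2 × 7.29×10⁻⁵ × sin 80° = 1.44×10⁻⁴ s⁻¹
Pressure gradient: |∂P/∂n| = 400 Pa / 377000 m = 1.06×10⁻³ Pa/m
Geostrophic balance (pressure-gradient force = Coriolis force):
V_g = (1/(fρ)) |∂P/∂n| = 1.06×10⁻³ / (1.44×10⁻⁴ × 1.19) = 6.21 m/s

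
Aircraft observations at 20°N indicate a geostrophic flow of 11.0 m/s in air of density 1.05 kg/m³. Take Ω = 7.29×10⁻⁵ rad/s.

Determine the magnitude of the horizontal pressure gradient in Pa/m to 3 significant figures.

Coriolis parameter at 20°N:
f = 2Ω sin φ = 2 × 7.29×10⁻⁵ × sin 20° = 4.99×10⁻⁵ s⁻¹
Geostrophic balance rearranged: |∂P/∂n| = f ρ V_g
|∂P/∂n| = 4.99×10⁻⁵ × 1.05 × 11.0 = 5.76×10⁻⁴ Pa/m

5.76×10⁻⁴ Pa/m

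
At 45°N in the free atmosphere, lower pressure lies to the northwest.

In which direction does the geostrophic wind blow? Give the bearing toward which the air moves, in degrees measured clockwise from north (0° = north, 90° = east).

045°

The pressure-gradient force points toward the northwest (bearing 315°).
Geostrophic balance: in the Northern Hemisphere the Coriolis force deflects motion to the right, so the geostrophic wind blows 90° to the right of the pressure-gradient force (low pressure on the left).
Rotating 315° by 90° clockwise gives 045° — the wind blows toward the northeast.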